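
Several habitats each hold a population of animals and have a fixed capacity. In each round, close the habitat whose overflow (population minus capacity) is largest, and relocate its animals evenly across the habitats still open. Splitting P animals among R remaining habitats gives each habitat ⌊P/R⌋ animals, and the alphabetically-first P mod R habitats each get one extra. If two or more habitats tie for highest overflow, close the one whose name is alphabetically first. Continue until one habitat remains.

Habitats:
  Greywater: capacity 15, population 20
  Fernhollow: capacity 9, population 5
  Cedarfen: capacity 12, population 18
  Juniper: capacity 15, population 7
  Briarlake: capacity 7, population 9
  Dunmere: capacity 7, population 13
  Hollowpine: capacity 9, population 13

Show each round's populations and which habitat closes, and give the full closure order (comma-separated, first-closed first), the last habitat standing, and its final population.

Round 1: Briarlake=9 Cedarfen=18 Dunmere=13 Fernhollow=5 Greywater=20 Hollowpine=13 Juniper=7 → close Cedarfen (overflow 6)
  18÷6 = 3 each, +1 to first 0
Round 2: Briarlake=12 Dunmere=16 Fernhollow=8 Greywater=23 Hollowpine=16 Juniper=10 → close Dunmere (overflow 9)
  16÷5 = 3 each, +1 to first 1
Round 3: Briarlake=16 Fernhollow=11 Greywater=26 Hollowpine=19 Juniper=13 → close Greywater (overflow 11)
  26÷4 = 6 each, +1 to first 2
Round 4: Briarlake=23 Fernhollow=18 Hollowpine=25 Juniper=19 → close Briarlake (overflow 16)
  23÷3 = 7 each, +1 to first 2
Round 5: Fernhollow=26 Hollowpine=33 Juniper=26 → close Hollowpine (overflow 24)
  33÷2 = 16 each, +1 to first 1
Round 6: Fernhollow=43 Juniper=42 → close Fernhollow (overflow 34)
  43÷1 = 43 each, +1 to first 0

Closure order: Cedarfen, Dunmere, Greywater, Briarlake, Hollowpine, Fernhollow
Last habitat: Juniper with 85 animals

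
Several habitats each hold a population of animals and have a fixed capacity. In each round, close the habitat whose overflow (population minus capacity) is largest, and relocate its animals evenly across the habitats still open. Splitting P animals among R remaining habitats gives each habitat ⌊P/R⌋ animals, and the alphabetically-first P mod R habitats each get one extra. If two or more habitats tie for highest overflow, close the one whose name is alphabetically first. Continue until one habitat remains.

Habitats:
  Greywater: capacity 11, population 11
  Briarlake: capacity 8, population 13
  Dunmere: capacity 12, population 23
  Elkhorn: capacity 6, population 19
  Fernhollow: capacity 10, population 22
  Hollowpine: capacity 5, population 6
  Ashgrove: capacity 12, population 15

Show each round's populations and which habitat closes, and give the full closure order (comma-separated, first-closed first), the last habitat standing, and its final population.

Closure order: Elkhorn, Fernhollow, Dunmere, Briarlake, Ashgrove, Greywater
Last habitat: Hollowpine with 109 animals

Round 1: Ashgrove=15 Briarlake=13 Dunmere=23 Elkhorn=19 Fernhollow=22 Greywater=11 Hollowpine=6 → close Elkhorn (overflow 13)
  19÷6 = 3 each, +1 to first 1
Round 2: Ashgrove=19 Briarlake=16 Dunmere=26 Fernhollow=25 Greywater=14 Hollowpine=9 → close Fernhollow (overflow 15)
  25÷5 = 5 each, +1 to first 0
Round 3: Ashgrove=24 Briarlake=21 Dunmere=31 Greywater=19 Hollowpine=14 → close Dunmere (overflow 19)
  31÷4 = 7 each, +1 to first 3
Round 4: Ashgrove=32 Briarlake=29 Greywater=27 Hollowpine=21 → close Briarlake (overflow 21)
  29÷3 = 9 each, +1 to first 2
Round 5: Ashgrove=42 Greywater=37 Hollowpine=30 → close Ashgrove (overflow 30)
  42÷2 = 21 each, +1 to first 0
Round 6: Greywater=58 Hollowpine=51 → close Greywater (overflow 47)
  58÷1 = 58 each, +1 to first 0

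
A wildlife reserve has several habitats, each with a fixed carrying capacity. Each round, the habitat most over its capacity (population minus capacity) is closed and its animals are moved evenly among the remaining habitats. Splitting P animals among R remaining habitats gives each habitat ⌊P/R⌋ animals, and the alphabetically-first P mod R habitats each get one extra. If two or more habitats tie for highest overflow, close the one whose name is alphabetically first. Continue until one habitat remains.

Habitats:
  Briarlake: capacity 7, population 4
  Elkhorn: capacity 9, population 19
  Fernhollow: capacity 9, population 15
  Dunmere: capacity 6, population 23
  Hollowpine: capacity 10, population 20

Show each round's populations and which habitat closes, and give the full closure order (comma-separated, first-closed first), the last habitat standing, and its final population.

Round 1: Briarlake=4 Dunmere=23 Elkhorn=19 Fernhollow=15 Hollowpine=20 → close Dunmere (overflow 17)
  23÷4 = 5 each, +1 to first 3
Round 2: Briarlake=10 Elkhorn=25 Fernhollow=21 Hollowpine=25 → close Elkhorn (overflow 16)
  25÷3 = 8 each, +1 to first 1
Round 3: Briarlake=19 Fernhollow=29 Hollowpine=33 → close Hollowpine (overflow 23)
  33÷2 = 16 each, +1 to first 1
Round 4: Briarlake=36 Fernhollow=45 → close Fernhollow (overflow 36)
  45÷1 = 45 each, +1 to first 0

Closure order: Dunmere, Elkhorn, Hollowpine, Fernhollow
Last habitat: Briarlake with 81 animals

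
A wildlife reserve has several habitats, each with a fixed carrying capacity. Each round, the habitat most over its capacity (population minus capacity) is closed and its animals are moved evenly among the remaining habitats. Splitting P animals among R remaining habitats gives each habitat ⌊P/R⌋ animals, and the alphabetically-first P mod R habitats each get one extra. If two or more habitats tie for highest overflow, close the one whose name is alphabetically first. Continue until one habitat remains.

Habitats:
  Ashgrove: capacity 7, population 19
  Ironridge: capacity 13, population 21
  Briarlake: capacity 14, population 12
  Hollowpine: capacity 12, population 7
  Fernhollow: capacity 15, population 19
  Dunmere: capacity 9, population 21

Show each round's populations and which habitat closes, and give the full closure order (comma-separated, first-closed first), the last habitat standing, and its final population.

Closure order: Ashgrove, Dunmere, Ironridge, Fernhollow, Briarlake
Last habitat: Hollowpine with 99 animals

Round 1: Ashgrove=19 Briarlake=12 Dunmere=21 Fernhollow=19 Hollowpine=7 Ironridge=21 → close Ashgrove (overflow 12)
  19÷5 = 3 each, +1 to first 4
Round 2: Briarlake=16 Dunmere=25 Fernhollow=23 Hollowpine=11 Ironridge=24 → close Dunmere (overflow 16)
  25÷4 = 6 each, +1 to first 1
Round 3: Briarlake=23 Fernhollow=29 Hollowpine=17 Ironridge=30 → close Ironridge (overflow 17)
  30÷3 = 10 each, +1 to first 0
Round 4: Briarlake=33 Fernhollow=39 Hollowpine=27 → close Fernhollow (overflow 24)
  39÷2 = 19 each, +1 to first 1
Round 5: Briarlake=53 Hollowpine=46 → close Briarlake (overflow 39)
  53÷1 = 53 each, +1 to first 0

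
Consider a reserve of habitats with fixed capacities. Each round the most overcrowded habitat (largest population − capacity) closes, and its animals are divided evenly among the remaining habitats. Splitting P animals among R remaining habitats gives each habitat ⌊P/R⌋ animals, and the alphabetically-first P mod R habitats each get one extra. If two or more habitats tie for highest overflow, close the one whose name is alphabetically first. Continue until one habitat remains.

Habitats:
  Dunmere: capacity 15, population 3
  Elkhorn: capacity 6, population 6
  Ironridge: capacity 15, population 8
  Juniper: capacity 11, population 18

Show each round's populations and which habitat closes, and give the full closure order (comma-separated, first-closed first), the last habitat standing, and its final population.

Round 1: Dunmere=3 Elkhorn=6 Ironridge=8 Juniper=18 → close Juniper (overflow 7)
  18÷3 = 6 each, +1 to first 0
Round 2: Dunmere=9 Elkhorn=12 Ironridge=14 → close Elkhorn (overflow 6)
  12÷2 = 6 each, +1 to first 0
Round 3: Dunmere=15 Ironridge=20 → close Ironridge (overflow 5)
  20÷1 = 20 each, +1 to first 0

Closure order: Juniper, Elkhorn, Ironridge
Last habitat: Dunmere with 35 animals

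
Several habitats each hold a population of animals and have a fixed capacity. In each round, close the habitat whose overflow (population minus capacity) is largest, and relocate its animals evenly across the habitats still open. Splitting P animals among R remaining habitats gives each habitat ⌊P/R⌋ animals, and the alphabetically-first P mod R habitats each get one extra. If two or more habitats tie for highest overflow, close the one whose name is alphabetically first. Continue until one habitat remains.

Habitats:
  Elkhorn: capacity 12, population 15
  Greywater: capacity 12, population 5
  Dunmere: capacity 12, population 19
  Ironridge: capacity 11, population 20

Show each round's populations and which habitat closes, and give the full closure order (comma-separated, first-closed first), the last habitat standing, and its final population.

Round 1: Dunmere=19 Elkhorn=15 Greywater=5 Ironridge=20 → close Ironridge (overflow 9)
  20÷3 = 6 each, +1 to first 2
Round 2: Dunmere=26 Elkhorn=22 Greywater=11 → close Dunmere (overflow 14)
  26÷2 = 13 each, +1 to first 0
Round 3: Elkhorn=35 Greywater=24 → close Elkhorn (overflow 23)
  35÷1 = 35 each, +1 to first 0

Closure order: Ironridge, Dunmere, Elkhorn
Last habitat: Greywater with 59 animals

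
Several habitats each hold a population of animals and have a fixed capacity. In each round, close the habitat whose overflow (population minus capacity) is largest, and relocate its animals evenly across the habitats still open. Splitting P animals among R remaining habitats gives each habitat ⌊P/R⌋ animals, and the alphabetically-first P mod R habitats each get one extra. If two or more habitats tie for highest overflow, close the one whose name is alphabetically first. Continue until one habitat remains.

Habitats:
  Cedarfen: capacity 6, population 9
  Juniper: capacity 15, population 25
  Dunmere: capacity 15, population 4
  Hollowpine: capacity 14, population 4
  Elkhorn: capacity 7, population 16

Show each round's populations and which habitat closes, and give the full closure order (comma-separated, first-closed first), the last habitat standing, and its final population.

Closure order: Juniper, Elkhorn, Cedarfen, Hollowpine
Last habitat: Dunmere with 58 animals

Round 1: Cedarfen=9 Dunmere=4 Elkhorn=16 Hollowpine=4 Juniper=25 → close Juniper (overflow 10)
  25÷4 = 6 each, +1 to first 1
Round 2: Cedarfen=16 Dunmere=10 Elkhorn=22 Hollowpine=10 → close Elkhorn (overflow 15)
  22÷3 = 7 each, +1 to first 1
Round 3: Cedarfen=24 Dunmere=17 Hollowpine=17 → close Cedarfen (overflow 18)
  24÷2 = 12 each, +1 to first 0
Round 4: Dunmere=29 Hollowpine=29 → close Hollowpine (overflow 15)
  29÷1 = 29 each, +1 to first 0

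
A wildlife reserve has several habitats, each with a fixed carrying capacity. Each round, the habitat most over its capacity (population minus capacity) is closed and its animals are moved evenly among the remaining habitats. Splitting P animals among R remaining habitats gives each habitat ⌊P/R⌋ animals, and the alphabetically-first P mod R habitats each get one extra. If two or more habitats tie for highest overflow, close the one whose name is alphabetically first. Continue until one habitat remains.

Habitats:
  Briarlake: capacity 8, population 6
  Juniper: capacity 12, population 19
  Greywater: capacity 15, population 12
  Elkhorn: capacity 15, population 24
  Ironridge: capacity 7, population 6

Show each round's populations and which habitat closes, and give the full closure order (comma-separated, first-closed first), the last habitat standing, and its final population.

Closure order: Elkhorn, Juniper, Briarlake, Ironridge
Last habitat: Greywater with 67 animals

Round 1: Briarlake=6 Elkhorn=24 Greywater=12 Ironridge=6 Juniper=19 → close Elkhorn (overflow 9)
  24÷4 = 6 each, +1 to first 0
Round 2: Briarlake=12 Greywater=18 Ironridge=12 Juniper=25 → close Juniper (overflow 13)
  25÷3 = 8 each, +1 to first 1
Round 3: Briarlake=21 Greywater=26 Ironridge=20 → close Briarlake (overflow 13)
  21÷2 = 10 each, +1 to first 1
Round 4: Greywater=37 Ironridge=30 → close Ironridge (overflow 23)
  30÷1 = 30 each, +1 to first 0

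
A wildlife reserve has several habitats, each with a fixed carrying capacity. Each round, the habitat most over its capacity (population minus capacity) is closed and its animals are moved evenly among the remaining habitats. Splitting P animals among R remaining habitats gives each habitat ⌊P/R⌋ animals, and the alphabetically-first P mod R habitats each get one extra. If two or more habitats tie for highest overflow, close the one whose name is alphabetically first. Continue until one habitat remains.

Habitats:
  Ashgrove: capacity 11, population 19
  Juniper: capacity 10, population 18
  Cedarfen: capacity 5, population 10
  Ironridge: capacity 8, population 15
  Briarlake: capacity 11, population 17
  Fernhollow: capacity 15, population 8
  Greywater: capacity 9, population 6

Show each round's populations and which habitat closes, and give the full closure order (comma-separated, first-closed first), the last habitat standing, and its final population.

Closure order: Ashgrove, Juniper, Briarlake, Ironridge, Cedarfen, Greywater
Last habitat: Fernhollow with 93 animals

Round 1: Ashgrove=19 Briarlake=17 Cedarfen=10 Fernhollow=8 Greywater=6 Ironridge=15 Juniper=18 → close Ashgrove (overflow 8)
  19÷6 = 3 each, +1 to first 1
Round 2: Briarlake=21 Cedarfen=13 Fernhollow=11 Greywater=9 Ironridge=18 Juniper=21 → close Juniper (overflow 11)
  21÷5 = 4 each, +1 to first 1
Round 3: Briarlake=26 Cedarfen=17 Fernhollow=15 Greywater=13 Ironridge=22 → close Briarlake (overflow 15)
  26÷4 = 6 each, +1 to first 2
Round 4: Cedarfen=24 Fernhollow=22 Greywater=19 Ironridge=28 → close Ironridge (overflow 20)
  28÷3 = 9 each, +1 to first 1
Round 5: Cedarfen=34 Fernhollow=31 Greywater=28 → close Cedarfen (overflow 29)
  34÷2 = 17 each, +1 to first 0
Round 6: Fernhollow=48 Greywater=45 → close Greywater (overflow 36)
  45÷1 = 45 each, +1 to first 0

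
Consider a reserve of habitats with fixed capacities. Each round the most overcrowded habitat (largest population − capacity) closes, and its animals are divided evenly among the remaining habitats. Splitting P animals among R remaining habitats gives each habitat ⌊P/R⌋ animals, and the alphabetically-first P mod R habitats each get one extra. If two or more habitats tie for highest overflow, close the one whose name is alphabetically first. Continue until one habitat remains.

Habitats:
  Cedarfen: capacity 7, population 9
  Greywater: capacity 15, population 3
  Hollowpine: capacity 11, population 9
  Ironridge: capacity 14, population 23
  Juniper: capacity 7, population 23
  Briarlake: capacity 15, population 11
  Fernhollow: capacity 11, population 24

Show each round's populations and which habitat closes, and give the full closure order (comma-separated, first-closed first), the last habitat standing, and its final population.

Closure order: Juniper, Fernhollow, Ironridge, Cedarfen, Briarlake, Hollowpine
Last habitat: Greywater with 102 animals

Round 1: Briarlake=11 Cedarfen=9 Fernhollow=24 Greywater=3 Hollowpine=9 Ironridge=23 Juniper=23 → close Juniper (overflow 16)
  23÷6 = 3 each, +1 to first 5
Round 2: Briarlake=15 Cedarfen=13 Fernhollow=28 Greywater=7 Hollowpine=13 Ironridge=26 → close Fernhollow (overflow 17)
  28÷5 = 5 each, +1 to first 3
Round 3: Briarlake=21 Cedarfen=19 Greywater=13 Hollowpine=18 Ironridge=31 → close Ironridge (overflow 17)
  31÷4 = 7 each, +1 to first 3
Round 4: Briarlake=29 Cedarfen=27 Greywater=21 Hollowpine=25 → close Cedarfen (overflow 20)
  27÷3 = 9 each, +1 to first 0
Round 5: Briarlake=38 Greywater=30 Hollowpine=34 → close Briarlake (overflow 23)
  38÷2 = 19 each, +1 to first 0
Round 6: Greywater=49 Hollowpine=53 → close Hollowpine (overflow 42)
  53÷1 = 53 each, +1 to first 0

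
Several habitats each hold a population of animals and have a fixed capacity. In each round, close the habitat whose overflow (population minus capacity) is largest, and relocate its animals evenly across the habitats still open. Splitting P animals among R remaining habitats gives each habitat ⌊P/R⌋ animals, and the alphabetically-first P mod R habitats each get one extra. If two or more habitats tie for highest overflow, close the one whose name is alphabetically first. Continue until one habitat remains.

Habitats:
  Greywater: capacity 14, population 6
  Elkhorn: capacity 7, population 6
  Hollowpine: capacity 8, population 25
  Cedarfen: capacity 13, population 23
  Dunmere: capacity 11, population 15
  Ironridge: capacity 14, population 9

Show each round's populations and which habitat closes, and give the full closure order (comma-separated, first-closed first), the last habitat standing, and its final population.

Closure order: Hollowpine, Cedarfen, Dunmere, Elkhorn, Ironridge
Last habitat: Greywater with 84 animals

Round 1: Cedarfen=23 Dunmere=15 Elkhorn=6 Greywater=6 Hollowpine=25 Ironridge=9 → close Hollowpine (overflow 17)
  25÷5 = 5 each, +1 to first 0
Round 2: Cedarfen=28 Dunmere=20 Elkhorn=11 Greywater=11 Ironridge=14 → close Cedarfen (overflow 15)
  28÷4 = 7 each, +1 to first 0
Round 3: Dunmere=27 Elkhorn=18 Greywater=18 Ironridge=21 → close Dunmere (overflow 16)
  27÷3 = 9 each, +1 to first 0
Round 4: Elkhorn=27 Greywater=27 Ironridge=30 → close Elkhorn (overflow 20)
  27÷2 = 13 each, +1 to first 1
Round 5: Greywater=41 Ironridge=43 → close Ironridge (overflow 29)
  43÷1 = 43 each, +1 to first 0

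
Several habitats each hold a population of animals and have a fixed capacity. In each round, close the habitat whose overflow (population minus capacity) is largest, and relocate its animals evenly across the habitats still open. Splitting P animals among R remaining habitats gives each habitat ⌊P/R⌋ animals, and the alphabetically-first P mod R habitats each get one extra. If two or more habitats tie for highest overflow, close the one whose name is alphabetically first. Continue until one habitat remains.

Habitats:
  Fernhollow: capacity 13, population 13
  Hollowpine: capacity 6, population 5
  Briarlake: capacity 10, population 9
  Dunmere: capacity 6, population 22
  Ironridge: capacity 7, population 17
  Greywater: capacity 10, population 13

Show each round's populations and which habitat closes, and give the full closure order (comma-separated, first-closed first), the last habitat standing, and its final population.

Closure order: Dunmere, Ironridge, Greywater, Briarlake, Fernhollow
Last habitat: Hollowpine with 79 animals

Round 1: Briarlake=9 Dunmere=22 Fernhollow=13 Greywater=13 Hollowpine=5 Ironridge=17 → close Dunmere (overflow 16)
  22÷5 = 4 each, +1 to first 2
Round 2: Briarlake=14 Fernhollow=18 Greywater=17 Hollowpine=9 Ironridge=21 → close Ironridge (overflow 14)
  21÷4 = 5 each, +1 to first 1
Round 3: Briarlake=20 Fernhollow=23 Greywater=22 Hollowpine=14 → close Greywater (overflow 12)
  22÷3 = 7 each, +1 to first 1
Round 4: Briarlake=28 Fernhollow=30 Hollowpine=21 → close Briarlake (overflow 18)
  28÷2 = 14 each, +1 to first 0
Round 5: Fernhollow=44 Hollowpine=35 → close Fernhollow (overflow 31)
  44÷1 = 44 each, +1 to first 0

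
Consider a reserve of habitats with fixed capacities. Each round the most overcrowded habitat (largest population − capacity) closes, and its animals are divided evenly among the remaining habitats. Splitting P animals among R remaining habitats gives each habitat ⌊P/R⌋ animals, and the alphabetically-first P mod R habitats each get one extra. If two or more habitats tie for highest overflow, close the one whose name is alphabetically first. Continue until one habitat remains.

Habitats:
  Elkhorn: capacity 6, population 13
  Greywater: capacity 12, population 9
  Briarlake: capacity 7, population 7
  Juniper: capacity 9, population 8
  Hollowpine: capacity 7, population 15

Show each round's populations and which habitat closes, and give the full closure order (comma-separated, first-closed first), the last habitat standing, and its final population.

Closure order: Hollowpine, Elkhorn, Briarlake, Greywater
Last habitat: Juniper with 52 animals

Round 1: Briarlake=7 Elkhorn=13 Greywater=9 Hollowpine=15 Juniper=8 → close Hollowpine (overflow 8)
  15÷4 = 3 each, +1 to first 3
Round 2: Briarlake=11 Elkhorn=17 Greywater=13 Juniper=11 → close Elkhorn (overflow 11)
  17÷3 = 5 each, +1 to first 2
Round 3: Briarlake=17 Greywater=19 Juniper=16 → close Briarlake (overflow 10)
  17÷2 = 8 each, +1 to first 1
Round 4: Greywater=28 Juniper=24 → close Greywater (overflow 16)
  28÷1 = 28 each, +1 to first 0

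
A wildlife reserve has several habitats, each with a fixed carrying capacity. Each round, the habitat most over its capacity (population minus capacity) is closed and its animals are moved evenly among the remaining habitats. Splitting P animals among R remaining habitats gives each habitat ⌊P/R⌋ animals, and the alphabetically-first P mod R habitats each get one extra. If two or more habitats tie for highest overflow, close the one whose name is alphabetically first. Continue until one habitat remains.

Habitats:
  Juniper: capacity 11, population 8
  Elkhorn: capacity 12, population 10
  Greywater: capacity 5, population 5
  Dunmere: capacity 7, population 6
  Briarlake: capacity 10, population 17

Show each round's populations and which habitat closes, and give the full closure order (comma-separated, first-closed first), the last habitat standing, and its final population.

Closure order: Briarlake, Dunmere, Greywater, Elkhorn
Last habitat: Juniper with 46 animals

Round 1: Briarlake=17 Dunmere=6 Elkhorn=10 Greywater=5 Juniper=8 → close Briarlake (overflow 7)
  17÷4 = 4 each, +1 to first 1
Round 2: Dunmere=11 Elkhorn=14 Greywater=9 Juniper=12 → close Dunmere (overflow 4)
  11÷3 = 3 each, +1 to first 2
Round 3: Elkhorn=18 Greywater=13 Juniper=15 → close Greywater (overflow 8)
  13÷2 = 6 each, +1 to first 1
Round 4: Elkhorn=25 Juniper=21 → close Elkhorn (overflow 13)
  25÷1 = 25 each, +1 to first 0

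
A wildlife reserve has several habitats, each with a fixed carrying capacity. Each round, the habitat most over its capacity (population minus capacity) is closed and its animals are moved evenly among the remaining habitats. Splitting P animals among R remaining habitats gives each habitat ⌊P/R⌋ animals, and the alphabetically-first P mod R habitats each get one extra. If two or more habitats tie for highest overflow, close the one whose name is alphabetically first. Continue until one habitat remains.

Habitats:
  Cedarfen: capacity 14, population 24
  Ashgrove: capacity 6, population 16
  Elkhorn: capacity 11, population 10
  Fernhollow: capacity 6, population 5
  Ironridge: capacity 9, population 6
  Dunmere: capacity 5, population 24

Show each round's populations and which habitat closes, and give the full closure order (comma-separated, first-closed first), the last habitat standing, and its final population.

Closure order: Dunmere, Ashgrove, Cedarfen, Elkhorn, Fernhollow
Last habitat: Ironridge with 85 animals

Round 1: Ashgrove=16 Cedarfen=24 Dunmere=24 Elkhorn=10 Fernhollow=5 Ironridge=6 → close Dunmere (overflow 19)
  24÷5 = 4 each, +1 to first 4
Round 2: Ashgrove=21 Cedarfen=29 Elkhorn=15 Fernhollow=10 Ironridge=10 → close Ashgrove (overflow 15)
  21÷4 = 5 each, +1 to first 1
Round 3: Cedarfen=35 Elkhorn=20 Fernhollow=15 Ironridge=15 → close Cedarfen (overflow 21)
  35÷3 = 11 each, +1 to first 2
Round 4: Elkhorn=32 Fernhollow=27 Ironridge=26 → close Elkhorn (overflow 21)
  32÷2 = 16 each, +1 to first 0
Round 5: Fernhollow=43 Ironridge=42 → close Fernhollow (overflow 37)
  43÷1 = 43 each, +1 to first 0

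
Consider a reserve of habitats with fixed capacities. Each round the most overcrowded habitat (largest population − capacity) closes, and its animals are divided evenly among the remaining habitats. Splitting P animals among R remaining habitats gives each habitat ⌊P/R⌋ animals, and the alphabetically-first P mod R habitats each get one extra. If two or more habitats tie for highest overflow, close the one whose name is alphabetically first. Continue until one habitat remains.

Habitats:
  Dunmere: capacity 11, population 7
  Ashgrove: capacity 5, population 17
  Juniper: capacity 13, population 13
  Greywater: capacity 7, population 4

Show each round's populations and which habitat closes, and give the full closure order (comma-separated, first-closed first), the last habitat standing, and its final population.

Round 1: Ashgrove=17 Dunmere=7 Greywater=4 Juniper=13 → close Ashgrove (overflow 12)
  17÷3 = 5 each, +1 to first 2
Round 2: Dunmere=13 Greywater=10 Juniper=18 → close Juniper (overflow 5)
  18÷2 = 9 each, +1 to first 0
Round 3: Dunmere=22 Greywater=19 → close Greywater (overflow 12)
  19÷1 = 19 each, +1 to first 0

Closure order: Ashgrove, Juniper, Greywater
Last habitat: Dunmere with 41 animals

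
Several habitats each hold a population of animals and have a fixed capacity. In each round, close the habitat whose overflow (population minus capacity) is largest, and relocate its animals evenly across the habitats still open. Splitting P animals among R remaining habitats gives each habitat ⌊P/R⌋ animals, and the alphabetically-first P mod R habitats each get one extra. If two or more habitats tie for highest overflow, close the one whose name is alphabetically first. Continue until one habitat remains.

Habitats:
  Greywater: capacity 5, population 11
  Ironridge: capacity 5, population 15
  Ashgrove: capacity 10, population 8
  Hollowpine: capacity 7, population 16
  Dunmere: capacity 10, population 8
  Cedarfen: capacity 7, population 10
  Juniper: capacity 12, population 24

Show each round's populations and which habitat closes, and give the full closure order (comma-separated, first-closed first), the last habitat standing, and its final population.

Closure order: Juniper, Ironridge, Hollowpine, Greywater, Cedarfen, Ashgrove
Last habitat: Dunmere with 92 animals

Round 1: Ashgrove=8 Cedarfen=10 Dunmere=8 Greywater=11 Hollowpine=16 Ironridge=15 Juniper=24 → close Juniper (overflow 12)
  24÷6 = 4 each, +1 to first 0
Round 2: Ashgrove=12 Cedarfen=14 Dunmere=12 Greywater=15 Hollowpine=20 Ironridge=19 → close Ironridge (overflow 14)
  19÷5 = 3 each, +1 to first 4
Round 3: Ashgrove=16 Cedarfen=18 Dunmere=16 Greywater=19 Hollowpine=23 → close Hollowpine (overflow 16)
  23÷4 = 5 each, +1 to first 3
Round 4: Ashgrove=22 Cedarfen=24 Dunmere=22 Greywater=24 → close Greywater (overflow 19)
  24÷3 = 8 each, +1 to first 0
Round 5: Ashgrove=30 Cedarfen=32 Dunmere=30 → close Cedarfen (overflow 25)
  32÷2 = 16 each, +1 to first 0
Round 6: Ashgrove=46 Dunmere=46 → close Ashgrove (overflow 36)
  46÷1 = 46 each, +1 to first 0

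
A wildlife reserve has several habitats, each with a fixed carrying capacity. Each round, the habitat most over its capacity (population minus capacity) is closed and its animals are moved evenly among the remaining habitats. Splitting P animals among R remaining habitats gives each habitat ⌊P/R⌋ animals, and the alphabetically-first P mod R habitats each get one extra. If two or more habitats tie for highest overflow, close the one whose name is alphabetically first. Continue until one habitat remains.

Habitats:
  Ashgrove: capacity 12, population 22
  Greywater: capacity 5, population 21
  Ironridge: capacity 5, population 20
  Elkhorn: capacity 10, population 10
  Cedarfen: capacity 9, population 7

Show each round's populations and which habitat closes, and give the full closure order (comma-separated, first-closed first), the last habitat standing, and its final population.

Round 1: Ashgrove=22 Cedarfen=7 Elkhorn=10 Greywater=21 Ironridge=20 → close Greywater (overflow 16)
  21÷4 = 5 each, +1 to first 1
Round 2: Ashgrove=28 Cedarfen=12 Elkhorn=15 Ironridge=25 → close Ironridge (overflow 20)
  25÷3 = 8 each, +1 to first 1
Round 3: Ashgrove=37 Cedarfen=20 Elkhorn=23 → close Ashgrove (overflow 25)
  37÷2 = 18 each, +1 to first 1
Round 4: Cedarfen=39 Elkhorn=41 → close Elkhorn (overflow 31)
  41÷1 = 41 each, +1 to first 0

Closure order: Greywater, Ironridge, Ashgrove, Elkhorn
Last habitat: Cedarfen with 80 animals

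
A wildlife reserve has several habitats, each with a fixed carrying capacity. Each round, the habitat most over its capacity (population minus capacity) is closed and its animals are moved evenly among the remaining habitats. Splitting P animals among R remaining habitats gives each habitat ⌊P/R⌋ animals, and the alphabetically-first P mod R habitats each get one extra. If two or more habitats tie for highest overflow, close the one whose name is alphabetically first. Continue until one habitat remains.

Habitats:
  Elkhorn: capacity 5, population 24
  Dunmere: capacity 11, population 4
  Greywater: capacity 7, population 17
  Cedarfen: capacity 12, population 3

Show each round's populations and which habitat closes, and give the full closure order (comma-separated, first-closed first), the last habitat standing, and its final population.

Round 1: Cedarfen=3 Dunmere=4 Elkhorn=24 Greywater=17 → close Elkhorn (overflow 19)
  24÷3 = 8 each, +1 to first 0
Round 2: Cedarfen=11 Dunmere=12 Greywater=25 → close Greywater (overflow 18)
  25÷2 = 12 each, +1 to first 1
Round 3: Cedarfen=24 Dunmere=24 → close Dunmere (overflow 13)
  24÷1 = 24 each, +1 to first 0

Closure order: Elkhorn, Greywater, Dunmere
Last habitat: Cedarfen with 48 animals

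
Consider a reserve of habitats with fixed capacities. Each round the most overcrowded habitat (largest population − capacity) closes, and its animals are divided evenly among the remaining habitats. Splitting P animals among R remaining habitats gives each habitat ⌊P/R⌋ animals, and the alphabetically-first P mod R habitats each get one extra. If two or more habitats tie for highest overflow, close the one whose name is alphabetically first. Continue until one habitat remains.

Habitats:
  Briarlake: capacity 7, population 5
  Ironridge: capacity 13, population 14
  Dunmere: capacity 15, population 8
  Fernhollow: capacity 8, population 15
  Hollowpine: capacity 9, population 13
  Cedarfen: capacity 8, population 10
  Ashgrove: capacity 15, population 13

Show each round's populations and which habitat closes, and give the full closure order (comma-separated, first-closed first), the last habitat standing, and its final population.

Closure order: Fernhollow, Hollowpine, Cedarfen, Ironridge, Ashgrove, Briarlake
Last habitat: Dunmere with 78 animals

Round 1: Ashgrove=13 Briarlake=5 Cedarfen=10 Dunmere=8 Fernhollow=15 Hollowpine=13 Ironridge=14 → close Fernhollow (overflow 7)
  15÷6 = 2 each, +1 to first 3
Round 2: Ashgrove=16 Briarlake=8 Cedarfen=13 Dunmere=10 Hollowpine=15 Ironridge=16 → close Hollowpine (overflow 6)
  15÷5 = 3 each, +1 to first 0
Round 3: Ashgrove=19 Briarlake=11 Cedarfen=16 Dunmere=13 Ironridge=19 → close Cedarfen (overflow 8)
  16÷4 = 4 each, +1 to first 0
Round 4: Ashgrove=23 Briarlake=15 Dunmere=17 Ironridge=23 → close Ironridge (overflow 10)
  23÷3 = 7 each, +1 to first 2
Round 5: Ashgrove=31 Briarlake=23 Dunmere=24 → close Ashgrove (overflow 16)
  31÷2 = 15 each, +1 to first 1
Round 6: Briarlake=39 Dunmere=39 → close Briarlake (overflow 32)
  39÷1 = 39 each, +1 to first 0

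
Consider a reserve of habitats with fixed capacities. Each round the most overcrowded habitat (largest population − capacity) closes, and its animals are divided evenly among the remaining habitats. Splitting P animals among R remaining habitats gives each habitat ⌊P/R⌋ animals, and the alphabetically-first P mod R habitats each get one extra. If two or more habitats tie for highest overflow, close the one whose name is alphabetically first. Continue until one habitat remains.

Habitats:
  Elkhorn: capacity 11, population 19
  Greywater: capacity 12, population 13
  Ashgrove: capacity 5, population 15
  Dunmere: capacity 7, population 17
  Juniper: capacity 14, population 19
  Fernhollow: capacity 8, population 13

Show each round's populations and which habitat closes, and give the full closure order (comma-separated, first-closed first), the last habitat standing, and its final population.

Round 1: Ashgrove=15 Dunmere=17 Elkhorn=19 Fernhollow=13 Greywater=13 Juniper=19 → close Ashgrove (overflow 10)
  15÷5 = 3 each, +1 to first 0
Round 2: Dunmere=20 Elkhorn=22 Fernhollow=16 Greywater=16 Juniper=22 → close Dunmere (overflow 13)
  20÷4 = 5 each, +1 to first 0
Round 3: Elkhorn=27 Fernhollow=21 Greywater=21 Juniper=27 → close Elkhorn (overflow 16)
  27÷3 = 9 each, +1 to first 0
Round 4: Fernhollow=30 Greywater=30 Juniper=36 → close Fernhollow (overflow 22)
  30÷2 = 15 each, +1 to first 0
Round 5: Greywater=45 Juniper=51 → close Juniper (overflow 37)
  51÷1 = 51 each, +1 to first 0

Closure order: Ashgrove, Dunmere, Elkhorn, Fernhollow, Juniper
Last habitat: Greywater with 96 animals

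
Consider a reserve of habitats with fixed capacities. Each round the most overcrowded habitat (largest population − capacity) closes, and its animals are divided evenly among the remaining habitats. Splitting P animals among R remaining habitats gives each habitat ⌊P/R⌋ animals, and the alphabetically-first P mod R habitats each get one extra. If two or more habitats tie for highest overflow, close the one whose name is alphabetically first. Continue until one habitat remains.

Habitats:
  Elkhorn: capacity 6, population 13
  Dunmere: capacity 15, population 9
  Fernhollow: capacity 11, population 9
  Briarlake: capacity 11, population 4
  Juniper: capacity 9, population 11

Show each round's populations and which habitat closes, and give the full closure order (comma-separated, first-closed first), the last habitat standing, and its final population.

Closure order: Elkhorn, Juniper, Fernhollow, Briarlake
Last habitat: Dunmere with 46 animals

Round 1: Briarlake=4 Dunmere=9 Elkhorn=13 Fernhollow=9 Juniper=11 → close Elkhorn (overflow 7)
  13÷4 = 3 each, +1 to first 1
Round 2: Briarlake=8 Dunmere=12 Fernhollow=12 Juniper=14 → close Juniper (overflow 5)
  14÷3 = 4 each, +1 to first 2
Round 3: Briarlake=13 Dunmere=17 Fernhollow=16 → close Fernhollow (overflow 5)
  16÷2 = 8 each, +1 to first 0
Round 4: Briarlake=21 Dunmere=25 → close Briarlake (overflow 10)
  21÷1 = 21 each, +1 to first 0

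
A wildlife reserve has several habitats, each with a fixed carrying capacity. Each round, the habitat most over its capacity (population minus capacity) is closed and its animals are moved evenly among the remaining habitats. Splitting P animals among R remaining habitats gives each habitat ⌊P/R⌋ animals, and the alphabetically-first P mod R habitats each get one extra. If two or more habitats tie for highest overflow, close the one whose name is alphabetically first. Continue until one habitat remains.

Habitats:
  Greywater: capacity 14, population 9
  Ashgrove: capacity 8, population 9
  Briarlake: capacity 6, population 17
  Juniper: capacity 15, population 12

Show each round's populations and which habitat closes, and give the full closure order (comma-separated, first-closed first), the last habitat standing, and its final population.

Round 1: Ashgrove=9 Briarlake=17 Greywater=9 Juniper=12 → close Briarlake (overflow 11)
  17÷3 = 5 each, +1 to first 2
Round 2: Ashgrove=15 Greywater=15 Juniper=17 → close Ashgrove (overflow 7)
  15÷2 = 7 each, +1 to first 1
Round 3: Greywater=23 Juniper=24 → close Greywater (overflow 9)
  23÷1 = 23 each, +1 to first 0

Closure order: Briarlake, Ashgrove, Greywater
Last habitat: Juniper with 47 animals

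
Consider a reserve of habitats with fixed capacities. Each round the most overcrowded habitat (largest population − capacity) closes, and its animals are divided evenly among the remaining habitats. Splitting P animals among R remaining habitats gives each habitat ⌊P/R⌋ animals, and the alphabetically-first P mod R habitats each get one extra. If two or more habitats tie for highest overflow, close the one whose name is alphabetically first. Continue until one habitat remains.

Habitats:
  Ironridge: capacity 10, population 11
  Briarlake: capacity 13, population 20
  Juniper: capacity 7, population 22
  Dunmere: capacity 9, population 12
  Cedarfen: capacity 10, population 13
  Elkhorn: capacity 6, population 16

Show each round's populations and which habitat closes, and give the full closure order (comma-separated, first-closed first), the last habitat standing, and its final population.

Round 1: Briarlake=20 Cedarfen=13 Dunmere=12 Elkhorn=16 Ironridge=11 Juniper=22 → close Juniper (overflow 15)
  22÷5 = 4 each, +1 to first 2
Round 2: Briarlake=25 Cedarfen=18 Dunmere=16 Elkhorn=20 Ironridge=15 → close Elkhorn (overflow 14)
  20÷4 = 5 each, +1 to first 0
Round 3: Briarlake=30 Cedarfen=23 Dunmere=21 Ironridge=20 → close Briarlake (overflow 17)
  30÷3 = 10 each, +1 to first 0
Round 4: Cedarfen=33 Dunmere=31 Ironridge=30 → close Cedarfen (overflow 23)
  33÷2 = 16 each, +1 to first 1
Round 5: Dunmere=48 Ironridge=46 → close Dunmere (overflow 39)
  48÷1 = 48 each, +1 to first 0

Closure order: Juniper, Elkhorn, Briarlake, Cedarfen, Dunmere
Last habitat: Ironridge with 94 animals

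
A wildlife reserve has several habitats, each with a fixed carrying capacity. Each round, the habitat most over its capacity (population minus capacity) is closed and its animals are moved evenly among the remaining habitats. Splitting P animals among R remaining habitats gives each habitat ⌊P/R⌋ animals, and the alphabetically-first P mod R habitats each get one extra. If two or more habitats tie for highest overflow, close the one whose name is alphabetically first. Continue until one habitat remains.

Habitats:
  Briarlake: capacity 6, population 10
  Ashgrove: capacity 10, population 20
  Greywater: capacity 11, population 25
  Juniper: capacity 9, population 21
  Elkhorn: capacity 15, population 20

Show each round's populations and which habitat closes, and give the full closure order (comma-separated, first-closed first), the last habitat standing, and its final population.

Round 1: Ashgrove=20 Briarlake=10 Elkhorn=20 Greywater=25 Juniper=21 → close Greywater (overflow 14)
  25÷4 = 6 each, +1 to first 1
Round 2: Ashgrove=27 Briarlake=16 Elkhorn=26 Juniper=27 → close Juniper (overflow 18)
  27÷3 = 9 each, +1 to first 0
Round 3: Ashgrove=36 Briarlake=25 Elkhorn=35 → close Ashgrove (overflow 26)
  36÷2 = 18 each, +1 to first 0
Round 4: Briarlake=43 Elkhorn=53 → close Elkhorn (overflow 38)
  53÷1 = 53 each, +1 to first 0

Closure order: Greywater, Juniper, Ashgrove, Elkhorn
Last habitat: Briarlake with 96 animals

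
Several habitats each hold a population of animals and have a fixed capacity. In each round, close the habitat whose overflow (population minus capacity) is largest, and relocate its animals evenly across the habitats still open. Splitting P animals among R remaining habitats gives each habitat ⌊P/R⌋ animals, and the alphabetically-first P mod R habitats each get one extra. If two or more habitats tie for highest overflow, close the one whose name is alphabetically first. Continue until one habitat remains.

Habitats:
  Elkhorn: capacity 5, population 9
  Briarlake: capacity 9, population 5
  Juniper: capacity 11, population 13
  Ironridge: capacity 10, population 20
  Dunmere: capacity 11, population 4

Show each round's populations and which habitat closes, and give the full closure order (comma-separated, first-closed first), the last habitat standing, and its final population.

Closure order: Ironridge, Elkhorn, Juniper, Briarlake
Last habitat: Dunmere with 51 animals

Round 1: Briarlake=5 Dunmere=4 Elkhorn=9 Ironridge=20 Juniper=13 → close Ironridge (overflow 10)
  20÷4 = 5 each, +1 to first 0
Round 2: Briarlake=10 Dunmere=9 Elkhorn=14 Juniper=18 → close Elkhorn (overflow 9)
  14÷3 = 4 each, +1 to first 2
Round 3: Briarlake=15 Dunmere=14 Juniper=22 → close Juniper (overflow 11)
  22÷2 = 11 each, +1 to first 0
Round 4: Briarlake=26 Dunmere=25 → close Briarlake (overflow 17)
  26÷1 = 26 each, +1 to first 0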